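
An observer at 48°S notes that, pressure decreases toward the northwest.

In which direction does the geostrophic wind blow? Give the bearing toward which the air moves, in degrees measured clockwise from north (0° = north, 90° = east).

The pressure-gradient force points toward the northwest (bearing 315°).
Geostrophic balance: in the Southern Hemisphere the Coriolis force deflects motion to the left, so the geostrophic wind blows 90° to the left of the pressure-gradient force (low pressure on the right).
Rotating 315° by 90° counterclockwise gives 225° — the wind blows toward the southwest.

225°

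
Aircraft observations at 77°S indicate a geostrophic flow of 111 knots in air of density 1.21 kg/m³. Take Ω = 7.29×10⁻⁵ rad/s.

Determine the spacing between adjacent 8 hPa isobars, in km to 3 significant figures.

81.5 km

Coriolis parameter at 77°S:
f = 2Ω sin φ = 2 × 7.29×10⁻⁵ × sin 77° = 1.42×10⁻⁴ s⁻¹
Wind speed in SI: 111 knots = 57.1 m/s
Geostrophic balance rearranged: |∂P/∂n| = f ρ V_g
|∂P/∂n| = 1.42×10⁻⁴ × 1.21 × 57.1 = 9.82×10⁻³ Pa/m
Isobar spacing: Δn = ΔP/|∂P/∂n| = 800 Pa / 9.82×10⁻³ Pa/m = 81501 m ≈ 81.5 km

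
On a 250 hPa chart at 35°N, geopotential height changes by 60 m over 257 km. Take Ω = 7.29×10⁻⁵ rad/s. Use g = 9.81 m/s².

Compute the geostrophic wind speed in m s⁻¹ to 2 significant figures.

27 m s⁻¹

Coriolis parameter at 35°N:
f = 2Ω sin φ = 2 × 7.29×10⁻⁵ × sin 35° = 8.36×10⁻⁵ s⁻¹
Height gradient: |∂Z/∂n| = 60 m / 257000 m = 2.33×10⁻⁴
On a pressure surface, geostrophic balance gives V_g = (g/f)|∂Z/∂n|:
V_g = 9.81 × 2.33×10⁻⁴ / 8.36×10⁻⁵ = 27.4 m/s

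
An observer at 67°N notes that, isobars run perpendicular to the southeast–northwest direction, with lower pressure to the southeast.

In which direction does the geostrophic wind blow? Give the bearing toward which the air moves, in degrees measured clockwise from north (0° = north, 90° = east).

The pressure-gradient force points toward the southeast (bearing 135°).
Geostrophic balance: in the Northern Hemisphere the Coriolis force deflects motion to the right, so the geostrophic wind blows 90° to the right of the pressure-gradient force (low pressure on the left).
Rotating 135° by 90° clockwise gives 225° — the wind blows toward the southwest.

225°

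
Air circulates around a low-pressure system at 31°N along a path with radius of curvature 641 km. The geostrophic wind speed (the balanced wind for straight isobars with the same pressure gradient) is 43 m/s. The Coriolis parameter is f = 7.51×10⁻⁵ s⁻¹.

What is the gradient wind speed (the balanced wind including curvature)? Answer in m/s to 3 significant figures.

Around a low, centrifugal force acts outward with Coriolis, so pressure-gradient force balances both:
(1/ρ)|∂P/∂n| = fV + V²/R  →  V² + fR·V − fR·V_g = 0
With fR = 7.51×10⁻⁵ × 641×10³ m = 48.1 m/s:
V = [−fR + √((fR)² + 4 fR V_g)]/2 = [−48.1 + √(48.1² + 4×48.1×43)]/2 = 27.4 m/s
Subgeostrophic (V < V_g = 43 m/s), as expected around a low.

27.4 m/s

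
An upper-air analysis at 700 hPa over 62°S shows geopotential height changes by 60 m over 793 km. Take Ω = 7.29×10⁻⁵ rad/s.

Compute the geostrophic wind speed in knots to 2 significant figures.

Coriolis parameter at 62°S:
f = 2Ω sin φ = 2 × 7.29×10⁻⁵ × sin 62° = 1.29×10⁻⁴ s⁻¹
Height gradient: |∂Z/∂n| = 60 m / 793000 m = 7.57×10⁻⁵
On a pressure surface, geostrophic balance gives V_g = (g/f)|∂Z/∂n|:
V_g = 9.81 × 7.57×10⁻⁵ / 1.29×10⁻⁴ = 5.77 m/s
Converting: 5.77 m/s × 1.944 = 11 knots

11 knots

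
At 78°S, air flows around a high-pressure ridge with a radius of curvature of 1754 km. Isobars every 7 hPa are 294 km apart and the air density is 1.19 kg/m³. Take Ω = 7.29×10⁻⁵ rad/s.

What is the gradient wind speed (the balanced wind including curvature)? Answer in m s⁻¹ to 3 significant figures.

14.9 m s⁻¹

Coriolis parameter at 78°S:
f = 2Ω sin φ = 2 × 7.29×10⁻⁵ × sin 78° = 1.43×10⁻⁴ s⁻¹
Pressure gradient: |∂P/∂n| = 700 Pa / 294000 m = 2.38×10⁻³ Pa/m
Geostrophic speed: V_g = |∂P/∂n|/(fρ) = 2.38×10⁻³/(1.43×10⁻⁴ × 1.19) = 14.0 m/s
Around a high, pressure-gradient force acts outward with centrifugal, so Coriolis balances both:
fV = (1/ρ)|∂P/∂n| + V²/R  →  V² − fR·V + fR·V_g = 0
With fR = 1.43×10⁻⁴ × 1754×10³ m = 250 m/s:
V = [fR − √((fR)² − 4 fR V_g)]/2 = [250 − √(250² − 4×250×14)]/2 = 14.9 m/s
Supergeostrophic (V > V_g = 14 m/s), as expected around a high.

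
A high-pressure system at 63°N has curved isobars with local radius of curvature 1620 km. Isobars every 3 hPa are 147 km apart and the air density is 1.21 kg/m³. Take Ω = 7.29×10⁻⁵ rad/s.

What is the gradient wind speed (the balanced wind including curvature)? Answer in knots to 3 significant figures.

27.0 knots

Coriolis parameter at 63°N:
f = 2Ω sin φ = 2 × 7.29×10⁻⁵ × sin 63° = 1.30×10⁻⁴ s⁻¹
Pressure gradient: |∂P/∂n| = 300 Pa / 147000 m = 2.04×10⁻³ Pa/m
Geostrophic speed: V_g = |∂P/∂n|/(fρ) = 2.04×10⁻³/(1.30×10⁻⁴ × 1.21) = 13.0 m/s
Around a high, pressure-gradient force acts outward with centrifugal, so Coriolis balances both:
fV = (1/ρ)|∂P/∂n| + V²/R  →  V² − fR·V + fR·V_g = 0
With fR = 1.30×10⁻⁴ × 1620×10³ m = 210 m/s:
V = [fR − √((fR)² − 4 fR V_g)]/2 = [210 − √(210² − 4×210×13)]/2 = 13.9 m/s
Supergeostrophic (V > V_g = 13 m/s), as expected around a high.
Converting: 13.9 m/s × 1.944 = 27.0 knots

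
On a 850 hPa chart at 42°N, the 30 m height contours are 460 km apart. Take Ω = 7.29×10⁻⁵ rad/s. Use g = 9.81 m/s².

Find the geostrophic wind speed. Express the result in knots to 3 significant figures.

Coriolis parameter at 42°N:
f = 2Ω sin φ = 2 × 7.29×10⁻⁵ × sin 42° = 9.76×10⁻⁵ s⁻¹
Height gradient: |∂Z/∂n| = 30 m / 460000 m = 6.52×10⁻⁵
On a pressure surface, geostrophic balance gives V_g = (g/f)|∂Z/∂n|:
V_g = 9.81 × 6.52×10⁻⁵ / 9.76×10⁻⁵ = 6.56 m/s
Converting: 6.56 m/s × 1.944 = 12.7 knots

12.7 knots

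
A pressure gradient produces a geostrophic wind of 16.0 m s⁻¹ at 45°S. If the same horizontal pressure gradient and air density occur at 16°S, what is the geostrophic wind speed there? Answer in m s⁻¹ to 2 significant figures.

41 m s⁻¹

With the same pressure gradient and density, V_g ∝ 1/f ∝ 1/sin φ.
V₂ = V₁ · sin φ₁ / sin φ₂ = 16.0 × sin 45° / sin 16°
V₂ = 16.0 × 0.7071/0.2756 = 41 m s⁻¹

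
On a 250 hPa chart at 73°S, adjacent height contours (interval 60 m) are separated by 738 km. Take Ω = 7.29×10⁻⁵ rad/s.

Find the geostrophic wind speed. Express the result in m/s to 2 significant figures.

Coriolis parameter at 73°S:
f = 2Ω sin φ = 2 × 7.29×10⁻⁵ × sin 73° = 1.39×10⁻⁴ s⁻¹
Height gradient: |∂Z/∂n| = 60 m / 738000 m = 8.13×10⁻⁵
On a pressure surface, geostrophic balance gives V_g = (g/f)|∂Z/∂n|:
V_g = 9.81 × 8.13×10⁻⁵ / 1.39×10⁻⁴ = 5.72 m/s

5.7 m/s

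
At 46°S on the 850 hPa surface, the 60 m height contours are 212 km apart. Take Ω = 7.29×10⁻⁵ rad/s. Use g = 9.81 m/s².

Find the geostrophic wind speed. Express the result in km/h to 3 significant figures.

95.3 km/h

Coriolis parameter at 46°S:
f = 2Ω sin φ = 2 × 7.29×10⁻⁵ × sin 46° = 1.05×10⁻⁴ s⁻¹
Height gradient: |∂Z/∂n| = 60 m / 212000 m = 2.83×10⁻⁴
On a pressure surface, geostrophic balance gives V_g = (g/f)|∂Z/∂n|:
V_g = 9.81 × 2.83×10⁻⁴ / 1.05×10⁻⁴ = 26.5 m/s
Converting: 26.5 m/s × 3.6 = 95.3 km/h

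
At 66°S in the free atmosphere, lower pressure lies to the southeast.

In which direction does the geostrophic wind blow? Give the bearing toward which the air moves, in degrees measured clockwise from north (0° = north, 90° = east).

The pressure-gradient force points toward the southeast (bearing 135°).
Geostrophic balance: in the Southern Hemisphere the Coriolis force deflects motion to the left, so the geostrophic wind blows 90° to the left of the pressure-gradient force (low pressure on the right).
Rotating 135° by 90° counterclockwise gives 045° — the wind blows toward the northeast.

045°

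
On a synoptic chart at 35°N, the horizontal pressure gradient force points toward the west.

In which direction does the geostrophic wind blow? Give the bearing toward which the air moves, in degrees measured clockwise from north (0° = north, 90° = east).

The pressure-gradient force points toward the west (bearing 270°).
Geostrophic balance: in the Northern Hemisphere the Coriolis force deflects motion to the right, so the geostrophic wind blows 90° to the right of the pressure-gradient force (low pressure on the left).
Rotating 270° by 90° clockwise gives 000° — the wind blows toward the north.

000°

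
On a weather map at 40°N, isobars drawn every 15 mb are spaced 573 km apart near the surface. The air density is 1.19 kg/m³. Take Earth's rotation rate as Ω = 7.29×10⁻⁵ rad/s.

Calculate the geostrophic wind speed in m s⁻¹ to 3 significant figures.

23.5 m s⁻¹

Coriolis parameter at 40°N:
f = 2Ω sin φ = 2 × 7.29×10⁻⁵ × sin 40° = 9.37×10⁻⁵ s⁻¹
Pressure gradient: |∂P/∂n| = 1500 Pa / 573000 m = 2.62×10⁻³ Pa/m
Geostrophic balance (pressure-gradient force = Coriolis force):
V_g = (1/(fρ)) |∂P/∂n| = 2.62×10⁻³ / (9.37×10⁻⁵ × 1.19) = 23.5 m/s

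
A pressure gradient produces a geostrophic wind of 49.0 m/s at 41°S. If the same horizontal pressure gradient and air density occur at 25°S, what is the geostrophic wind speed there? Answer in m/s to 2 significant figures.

With the same pressure gradient and density, V_g ∝ 1/f ∝ 1/sin φ.
V₂ = V₁ · sin φ₁ / sin φ₂ = 49.0 × sin 41° / sin 25°
V₂ = 49.0 × 0.6561/0.4226 = 76 m/s

76 m/s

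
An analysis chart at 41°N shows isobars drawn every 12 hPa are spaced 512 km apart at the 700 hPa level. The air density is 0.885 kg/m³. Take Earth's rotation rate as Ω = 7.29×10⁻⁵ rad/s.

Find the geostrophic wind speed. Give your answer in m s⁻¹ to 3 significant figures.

27.7 m s⁻¹

Coriolis parameter at 41°N:
f = 2Ω sin φ = 2 × 7.29×10⁻⁵ × sin 41° = 9.57×10⁻⁵ s⁻¹
Pressure gradient: |∂P/∂n| = 1200 Pa / 512000 m = 2.34×10⁻³ Pa/m
Geostrophic balance (pressure-gradient force = Coriolis force):
V_g = (1/(fρ)) |∂P/∂n| = 2.34×10⁻³ / (9.57×10⁻⁵ × 0.885) = 27.7 m/s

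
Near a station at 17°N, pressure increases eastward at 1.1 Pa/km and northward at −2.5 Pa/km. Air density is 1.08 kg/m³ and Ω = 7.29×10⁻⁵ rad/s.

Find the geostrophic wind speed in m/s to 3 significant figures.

59.3 m/s

Coriolis parameter at 17°N:
f = 2Ω sin φ = 2 × 7.29×10⁻⁵ × sin 17° = 4.26×10⁻⁵ s⁻¹
Component geostrophic relations (x east, y north):
u_g = −(1/(fρ)) ∂P/∂y,  v_g = (1/(fρ)) ∂P/∂x
u_g = −(−2.5×10⁻³)/(4.26×10⁻⁵ × 1.08) = 54.3 m/s;  v_g = (1.1×10⁻³)/(4.26×10⁻⁵ × 1.08) = 23.9 m/s
|V_g| = √(u_g² + v_g²) = 59.3 m/s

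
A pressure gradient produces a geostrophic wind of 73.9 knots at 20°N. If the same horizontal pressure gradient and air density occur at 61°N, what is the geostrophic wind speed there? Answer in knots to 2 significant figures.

29 knots

With the same pressure gradient and density, V_g ∝ 1/f ∝ 1/sin φ.
V₂ = V₁ · sin φ₁ / sin φ₂ = 73.9 × sin 20° / sin 61°
V₂ = 73.9 × 0.3420/0.8746 = 29 knots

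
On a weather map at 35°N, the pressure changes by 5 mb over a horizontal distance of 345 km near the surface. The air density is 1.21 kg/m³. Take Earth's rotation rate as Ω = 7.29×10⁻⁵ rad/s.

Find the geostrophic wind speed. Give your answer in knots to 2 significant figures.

28 knots

Coriolis parameter at 35°N:
f = 2Ω sin φ = 2 × 7.29×10⁻⁵ × sin 35° = 8.36×10⁻⁵ s⁻¹
Pressure gradient: |∂P/∂n| = 500 Pa / 345000 m = 1.45×10⁻³ Pa/m
Geostrophic balance (pressure-gradient force = Coriolis force):
V_g = (1/(fρ)) |∂P/∂n| = 1.45×10⁻³ / (8.36×10⁻⁵ × 1.21) = 14.3 m/s
Converting: 14.3 m/s × 1.944 = 28 knots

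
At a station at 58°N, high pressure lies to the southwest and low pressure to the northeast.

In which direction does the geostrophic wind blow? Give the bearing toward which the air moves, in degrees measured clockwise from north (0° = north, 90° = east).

135°

The pressure-gradient force points toward the northeast (bearing 045°).
Geostrophic balance: in the Northern Hemisphere the Coriolis force deflects motion to the right, so the geostrophic wind blows 90° to the right of the pressure-gradient force (low pressure on the left).
Rotating 045° by 90° clockwise gives 135° — the wind blows toward the southeast.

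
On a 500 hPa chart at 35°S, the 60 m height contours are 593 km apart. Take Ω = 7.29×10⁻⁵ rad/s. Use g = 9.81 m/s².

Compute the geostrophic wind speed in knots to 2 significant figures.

23 knots

Coriolis parameter at 35°S:
f = 2Ω sin φ = 2 × 7.29×10⁻⁵ × sin 35° = 8.36×10⁻⁵ s⁻¹
Height gradient: |∂Z/∂n| = 60 m / 593000 m = 1.01×10⁻⁴
On a pressure surface, geostrophic balance gives V_g = (g/f)|∂Z/∂n|:
V_g = 9.81 × 1.01×10⁻⁴ / 8.36×10⁻⁵ = 11.9 m/s
Converting: 11.9 m/s × 1.944 = 23 knots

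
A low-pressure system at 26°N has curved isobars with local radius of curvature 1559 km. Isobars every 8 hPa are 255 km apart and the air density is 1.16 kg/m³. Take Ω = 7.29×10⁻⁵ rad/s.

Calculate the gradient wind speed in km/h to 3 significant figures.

Coriolis parameter at 26°N:
f = 2Ω sin φ = 2 × 7.29×10⁻⁵ × sin 26° = 6.39×10⁻⁵ s⁻¹
Pressure gradient: |∂P/∂n| = 800 Pa / 255000 m = 3.14×10⁻³ Pa/m
Geostrophic speed: V_g = |∂P/∂n|/(fρ) = 3.14×10⁻³/(6.39×10⁻⁵ × 1.16) = 42.3 m/s
Around a low, centrifugal force acts outward with Coriolis, so pressure-gradient force balances both:
(1/ρ)|∂P/∂n| = fV + V²/R  →  V² + fR·V − fR·V_g = 0
With fR = 6.39×10⁻⁵ × 1559×10³ m = 99.6 m/s:
V = [−fR + √((fR)² + 4 fR V_g)]/2 = [−99.6 + √(99.6² + 4×99.6×42.3)]/2 = 32 m/s
Subgeostrophic (V < V_g = 42.3 m/s), as expected around a low.
Converting: 32 m/s × 3.6 = 115 km/h

115 km/h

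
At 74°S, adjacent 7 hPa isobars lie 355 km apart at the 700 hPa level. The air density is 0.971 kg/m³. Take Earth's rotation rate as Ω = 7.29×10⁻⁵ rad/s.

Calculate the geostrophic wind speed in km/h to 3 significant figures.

Coriolis parameter at 74°S:
f = 2Ω sin φ = 2 × 7.29×10⁻⁵ × sin 74° = 1.40×10⁻⁴ s⁻¹
Pressure gradient: |∂P/∂n| = 700 Pa / 355000 m = 1.97×10⁻³ Pa/m
Geostrophic balance (pressure-gradient force = Coriolis force):
V_g = (1/(fρ)) |∂P/∂n| = 1.97×10⁻³ / (1.40×10⁻⁴ × 0.971) = 14.5 m/s
Converting: 14.5 m/s × 3.6 = 52.2 km/h

52.2 km/h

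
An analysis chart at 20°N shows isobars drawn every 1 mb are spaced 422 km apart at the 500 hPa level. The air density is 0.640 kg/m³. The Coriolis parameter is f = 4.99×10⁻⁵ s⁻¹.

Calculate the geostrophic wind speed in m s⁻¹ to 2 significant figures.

7.4 m s⁻¹

Pressure gradient: |∂P/∂n| = 100 Pa / 422000 m = 2.37×10⁻⁴ Pa/m
Geostrophic balance (pressure-gradient force = Coriolis force):
V_g = (1/(fρ)) |∂P/∂n| = 2.37×10⁻⁴ / (4.99×10⁻⁵ × 0.640) = 7.42 m/s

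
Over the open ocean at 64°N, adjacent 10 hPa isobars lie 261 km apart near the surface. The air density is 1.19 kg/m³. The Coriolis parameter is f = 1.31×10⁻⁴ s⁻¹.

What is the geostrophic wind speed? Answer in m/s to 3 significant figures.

24.6 m/s

Pressure gradient: |∂P/∂n| = 1000 Pa / 261000 m = 3.83×10⁻³ Pa/m
Geostrophic balance (pressure-gradient force = Coriolis force):
V_g = (1/(fρ)) |∂P/∂n| = 3.83×10⁻³ / (1.31×10⁻⁴ × 1.19) = 24.6 m/s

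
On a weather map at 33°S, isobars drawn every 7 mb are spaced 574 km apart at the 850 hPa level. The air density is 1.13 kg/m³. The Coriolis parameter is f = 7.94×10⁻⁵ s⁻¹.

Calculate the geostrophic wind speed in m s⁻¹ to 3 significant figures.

13.6 m s⁻¹

Pressure gradient: |∂P/∂n| = 700 Pa / 574000 m = 1.22×10⁻³ Pa/m
Geostrophic balance (pressure-gradient force = Coriolis force):
V_g = (1/(fρ)) |∂P/∂n| = 1.22×10⁻³ / (7.94×10⁻⁵ × 1.13) = 13.6 m/s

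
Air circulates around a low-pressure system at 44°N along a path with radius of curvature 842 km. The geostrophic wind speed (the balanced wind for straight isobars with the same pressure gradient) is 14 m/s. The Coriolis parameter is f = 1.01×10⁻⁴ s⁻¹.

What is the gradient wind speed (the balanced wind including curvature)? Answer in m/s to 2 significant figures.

Around a low, centrifugal force acts outward with Coriolis, so pressure-gradient force balances both:
(1/ρ)|∂P/∂n| = fV + V²/R  →  V² + fR·V − fR·V_g = 0
With fR = 1.01×10⁻⁴ × 842×10³ m = 85.0 m/s:
V = [−fR + √((fR)² + 4 fR V_g)]/2 = [−85.0 + √(85.0² + 4×85.0×14)]/2 = 12.2 m/s
Subgeostrophic (V < V_g = 14 m/s), as expected around a low.

12 m/s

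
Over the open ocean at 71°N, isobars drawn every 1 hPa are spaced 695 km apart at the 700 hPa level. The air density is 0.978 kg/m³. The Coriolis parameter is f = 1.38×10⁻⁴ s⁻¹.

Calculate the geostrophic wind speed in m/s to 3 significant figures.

Pressure gradient: |∂P/∂n| = 100 Pa / 695000 m = 1.44×10⁻⁴ Pa/m
Geostrophic balance (pressure-gradient force = Coriolis force):
V_g = (1/(fρ)) |∂P/∂n| = 1.44×10⁻⁴ / (1.38×10⁻⁴ × 0.978) = 1.07 m/s

1.07 m/s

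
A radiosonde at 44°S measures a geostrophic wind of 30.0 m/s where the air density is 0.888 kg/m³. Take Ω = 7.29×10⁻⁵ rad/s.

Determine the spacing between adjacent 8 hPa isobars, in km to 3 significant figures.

297 km

Coriolis parameter at 44°S:
f = 2Ω sin φ = 2 × 7.29×10⁻⁵ × sin 44° = 1.01×10⁻⁴ s⁻¹
Geostrophic balance rearranged: |∂P/∂n| = f ρ V_g
|∂P/∂n| = 1.01×10⁻⁴ × 0.888 × 30.0 = 2.70×10⁻³ Pa/m
Isobar spacing: Δn = ΔP/|∂P/∂n| = 800 Pa / 2.70×10⁻³ Pa/m = 296502 m ≈ 297 km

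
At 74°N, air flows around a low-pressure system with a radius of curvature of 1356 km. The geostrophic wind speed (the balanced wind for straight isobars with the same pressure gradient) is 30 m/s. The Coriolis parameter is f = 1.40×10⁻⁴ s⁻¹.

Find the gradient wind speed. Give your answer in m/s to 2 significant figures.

26 m/s

Around a low, centrifugal force acts outward with Coriolis, so pressure-gradient force balances both:
(1/ρ)|∂P/∂n| = fV + V²/R  →  V² + fR·V − fR·V_g = 0
With fR = 1.40×10⁻⁴ × 1356×10³ m = 190 m/s:
V = [−fR + √((fR)² + 4 fR V_g)]/2 = [−190 + √(190² + 4×190×30)]/2 = 26.3 m/s
Subgeostrophic (V < V_g = 30 m/s), as expected around a low.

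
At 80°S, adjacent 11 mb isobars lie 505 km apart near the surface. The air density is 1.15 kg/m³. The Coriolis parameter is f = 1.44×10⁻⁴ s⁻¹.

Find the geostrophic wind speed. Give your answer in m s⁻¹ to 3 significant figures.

Pressure gradient: |∂P/∂n| = 1100 Pa / 505000 m = 2.18×10⁻³ Pa/m
Geostrophic balance (pressure-gradient force = Coriolis force):
V_g = (1/(fρ)) |∂P/∂n| = 2.18×10⁻³ / (1.44×10⁻⁴ × 1.15) = 13.2 m/s

13.2 m s⁻¹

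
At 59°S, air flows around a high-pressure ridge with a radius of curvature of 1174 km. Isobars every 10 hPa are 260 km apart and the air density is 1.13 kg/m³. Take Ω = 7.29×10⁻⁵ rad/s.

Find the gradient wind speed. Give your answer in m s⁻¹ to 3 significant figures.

Coriolis parameter at 59°S:
f = 2Ω sin φ = 2 × 7.29×10⁻⁵ × sin 59° = 1.25×10⁻⁴ s⁻¹
Pressure gradient: |∂P/∂n| = 1000 Pa / 260000 m = 3.85×10⁻³ Pa/m
Geostrophic speed: V_g = |∂P/∂n|/(fρ) = 3.85×10⁻³/(1.25×10⁻⁴ × 1.13) = 27.2 m/s
Around a high, pressure-gradient force acts outward with centrifugal, so Coriolis balances both:
fV = (1/ρ)|∂P/∂n| + V²/R  →  V² − fR·V + fR·V_g = 0
With fR = 1.25×10⁻⁴ × 1174×10³ m = 147 m/s:
V = [fR − √((fR)² − 4 fR V_g)]/2 = [147 − √(147² − 4×147×27.2)]/2 = 36.1 m/s
Supergeostrophic (V > V_g = 27.2 m/s), as expected around a high.

36.1 m s⁻¹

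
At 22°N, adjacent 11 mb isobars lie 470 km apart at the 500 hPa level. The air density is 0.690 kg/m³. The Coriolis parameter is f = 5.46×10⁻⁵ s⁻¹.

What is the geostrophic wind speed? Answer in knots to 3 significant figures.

Pressure gradient: |∂P/∂n| = 1100 Pa / 470000 m = 2.34×10⁻³ Pa/m
Geostrophic balance (pressure-gradient force = Coriolis force):
V_g = (1/(fρ)) |∂P/∂n| = 2.34×10⁻³ / (5.46×10⁻⁵ × 0.690) = 62.1 m/s
Converting: 62.1 m/s × 1.944 = 121 knots

121 knots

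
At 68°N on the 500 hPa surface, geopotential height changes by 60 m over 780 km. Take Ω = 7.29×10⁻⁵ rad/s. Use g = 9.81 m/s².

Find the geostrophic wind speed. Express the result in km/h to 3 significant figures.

Coriolis parameter at 68°N:
f = 2Ω sin φ = 2 × 7.29×10⁻⁵ × sin 68° = 1.35×10⁻⁴ s⁻¹
Height gradient: |∂Z/∂n| = 60 m / 780000 m = 7.69×10⁻⁵
On a pressure surface, geostrophic balance gives V_g = (g/f)|∂Z/∂n|:
V_g = 9.81 × 7.69×10⁻⁵ / 1.35×10⁻⁴ = 5.58 m/s
Converting: 5.58 m/s × 3.6 = 20.1 km/h

20.1 km/h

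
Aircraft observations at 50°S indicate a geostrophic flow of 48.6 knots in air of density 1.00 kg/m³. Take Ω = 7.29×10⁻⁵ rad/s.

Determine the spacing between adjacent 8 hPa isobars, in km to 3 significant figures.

Coriolis parameter at 50°S:
f = 2Ω sin φ = 2 × 7.29×10⁻⁵ × sin 50° = 1.12×10⁻⁴ s⁻¹
Wind speed in SI: 48.6 knots = 25.0 m/s
Geostrophic balance rearranged: |∂P/∂n| = f ρ V_g
|∂P/∂n| = 1.12×10⁻⁴ × 1.00 × 25.0 = 2.79×10⁻³ Pa/m
Isobar spacing: Δn = ΔP/|∂P/∂n| = 800 Pa / 2.79×10⁻³ Pa/m = 286486 m ≈ 286 km

286 km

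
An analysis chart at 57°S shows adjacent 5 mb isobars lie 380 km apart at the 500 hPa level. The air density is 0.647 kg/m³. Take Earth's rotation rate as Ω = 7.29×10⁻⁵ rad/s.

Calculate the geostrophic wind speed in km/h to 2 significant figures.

Coriolis parameter at 57°S:
f = 2Ω sin φ = 2 × 7.29×10⁻⁵ × sin 57° = 1.22×10⁻⁴ s⁻¹
Pressure gradient: |∂P/∂n| = 500 Pa / 380000 m = 1.32×10⁻³ Pa/m
Geostrophic balance (pressure-gradient force = Coriolis force):
V_g = (1/(fρ)) |∂P/∂n| = 1.32×10⁻³ / (1.22×10⁻⁴ × 0.647) = 16.6 m/s
Converting: 16.6 m/s × 3.6 = 60 km/h

60 km/h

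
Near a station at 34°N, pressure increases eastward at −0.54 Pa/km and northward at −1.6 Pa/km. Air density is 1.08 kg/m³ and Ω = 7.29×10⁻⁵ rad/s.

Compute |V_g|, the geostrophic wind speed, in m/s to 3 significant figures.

19.2 m/s

Coriolis parameter at 34°N:
f = 2Ω sin φ = 2 × 7.29×10⁻⁵ × sin 34° = 8.15×10⁻⁵ s⁻¹
Component geostrophic relations (x east, y north):
u_g = −(1/(fρ)) ∂P/∂y,  v_g = (1/(fρ)) ∂P/∂x
u_g = −(−1.6×10⁻³)/(8.15×10⁻⁵ × 1.08) = 18.2 m/s;  v_g = (−0.54×10⁻³)/(8.15×10⁻⁵ × 1.08) = −6.13 m/s
|V_g| = √(u_g² + v_g²) = 19.2 m/s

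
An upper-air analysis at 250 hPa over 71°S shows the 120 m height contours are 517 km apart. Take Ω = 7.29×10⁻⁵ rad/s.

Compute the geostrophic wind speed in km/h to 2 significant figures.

Coriolis parameter at 71°S:
f = 2Ω sin φ = 2 × 7.29×10⁻⁵ × sin 71° = 1.38×10⁻⁴ s⁻¹
Height gradient: |∂Z/∂n| = 120 m / 517000 m = 2.32×10⁻⁴
On a pressure surface, geostrophic balance gives V_g = (g/f)|∂Z/∂n|:
V_g = 9.81 × 2.32×10⁻⁴ / 1.38×10⁻⁴ = 16.5 m/s
Converting: 16.5 m/s × 3.6 = 59 km/h

59 km/h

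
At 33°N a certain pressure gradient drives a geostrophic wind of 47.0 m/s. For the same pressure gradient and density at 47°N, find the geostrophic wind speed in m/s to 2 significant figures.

With the same pressure gradient and density, V_g ∝ 1/f ∝ 1/sin φ.
V₂ = V₁ · sin φ₁ / sin φ₂ = 47.0 × sin 33° / sin 47°
V₂ = 47.0 × 0.5446/0.7314 = 35 m/s

35 m/s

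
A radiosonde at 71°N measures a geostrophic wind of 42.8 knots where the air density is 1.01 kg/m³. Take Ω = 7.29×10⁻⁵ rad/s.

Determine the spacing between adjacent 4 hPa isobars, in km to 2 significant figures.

Coriolis parameter at 71°N:
f = 2Ω sin φ = 2 × 7.29×10⁻⁵ × sin 71° = 1.38×10⁻⁴ s⁻¹
Wind speed in SI: 42.8 knots = 22.0 m/s
Geostrophic balance rearranged: |∂P/∂n| = f ρ V_g
|∂P/∂n| = 1.38×10⁻⁴ × 1.01 × 22.0 = 3.07×10⁻³ Pa/m
Isobar spacing: Δn = ΔP/|∂P/∂n| = 400 Pa / 3.07×10⁻³ Pa/m = 130476 m ≈ 130 km

130 km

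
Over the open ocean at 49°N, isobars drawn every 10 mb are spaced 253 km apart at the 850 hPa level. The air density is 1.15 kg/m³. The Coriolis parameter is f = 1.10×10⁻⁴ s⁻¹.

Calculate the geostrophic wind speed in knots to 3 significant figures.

60.7 knots

Pressure gradient: |∂P/∂n| = 1000 Pa / 253000 m = 3.95×10⁻³ Pa/m
Geostrophic balance (pressure-gradient force = Coriolis force):
V_g = (1/(fρ)) |∂P/∂n| = 3.95×10⁻³ / (1.10×10⁻⁴ × 1.15) = 31.2 m/s
Converting: 31.2 m/s × 1.944 = 60.7 knots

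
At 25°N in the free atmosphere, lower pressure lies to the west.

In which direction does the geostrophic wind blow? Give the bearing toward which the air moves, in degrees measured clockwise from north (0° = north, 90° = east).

The pressure-gradient force points toward the west (bearing 270°).
Geostrophic balance: in the Northern Hemisphere the Coriolis force deflects motion to the right, so the geostrophic wind blows 90° to the right of the pressure-gradient force (low pressure on the left).
Rotating 270° by 90° clockwise gives 000° — the wind blows toward the north.

000°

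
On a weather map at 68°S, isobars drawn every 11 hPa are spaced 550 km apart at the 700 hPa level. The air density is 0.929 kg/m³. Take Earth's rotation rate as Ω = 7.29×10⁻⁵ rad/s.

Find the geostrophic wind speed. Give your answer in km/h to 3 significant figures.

57.3 km/h

Coriolis parameter at 68°S:
f = 2Ω sin φ = 2 × 7.29×10⁻⁵ × sin 68° = 1.35×10⁻⁴ s⁻¹
Pressure gradient: |∂P/∂n| = 1100 Pa / 550000 m = 2.00×10⁻³ Pa/m
Geostrophic balance (pressure-gradient force = Coriolis force):
V_g = (1/(fρ)) |∂P/∂n| = 2.00×10⁻³ / (1.35×10⁻⁴ × 0.929) = 15.9 m/s
Converting: 15.9 m/s × 3.6 = 57.3 km/h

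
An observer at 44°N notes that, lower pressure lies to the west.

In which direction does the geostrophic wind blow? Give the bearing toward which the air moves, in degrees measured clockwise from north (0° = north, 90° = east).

000°

The pressure-gradient force points toward the west (bearing 270°).
Geostrophic balance: in the Northern Hemisphere the Coriolis force deflects motion to the right, so the geostrophic wind blows 90° to the right of the pressure-gradient force (low pressure on the left).
Rotating 270° by 90° clockwise gives 000° — the wind blows toward the north.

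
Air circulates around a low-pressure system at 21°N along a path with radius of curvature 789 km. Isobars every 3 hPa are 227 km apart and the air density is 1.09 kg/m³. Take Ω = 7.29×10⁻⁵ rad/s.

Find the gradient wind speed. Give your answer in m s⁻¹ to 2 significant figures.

17 m s⁻¹

Coriolis parameter at 21°N:
f = 2Ω sin φ = 2 × 7.29×10⁻⁵ × sin 21° = 5.23×10⁻⁵ s⁻¹
Pressure gradient: |∂P/∂n| = 300 Pa / 227000 m = 1.32×10⁻³ Pa/m
Geostrophic speed: V_g = |∂P/∂n|/(fρ) = 1.32×10⁻³/(5.23×10⁻⁵ × 1.09) = 23.2 m/s
Around a low, centrifugal force acts outward with Coriolis, so pressure-gradient force balances both:
(1/ρ)|∂P/∂n| = fV + V²/R  →  V² + fR·V − fR·V_g = 0
With fR = 5.23×10⁻⁵ × 789×10³ m = 41.2 m/s:
V = [−fR + √((fR)² + 4 fR V_g)]/2 = [−41.2 + √(41.2² + 4×41.2×23.2)]/2 = 16.6 m/s
Subgeostrophic (V < V_g = 23.2 m/s), as expected around a low.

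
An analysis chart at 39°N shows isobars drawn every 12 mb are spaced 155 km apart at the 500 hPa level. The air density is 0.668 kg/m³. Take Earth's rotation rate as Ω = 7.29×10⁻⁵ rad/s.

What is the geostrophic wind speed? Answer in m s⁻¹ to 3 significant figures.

126 m s⁻¹

Coriolis parameter at 39°N:
f = 2Ω sin φ = 2 × 7.29×10⁻⁵ × sin 39° = 9.18×10⁻⁵ s⁻¹
Pressure gradient: |∂P/∂n| = 1200 Pa / 155000 m = 7.74×10⁻³ Pa/m
Geostrophic balance (pressure-gradient force = Coriolis force):
V_g = (1/(fρ)) |∂P/∂n| = 7.74×10⁻³ / (9.18×10⁻⁵ × 0.668) = 126 m/s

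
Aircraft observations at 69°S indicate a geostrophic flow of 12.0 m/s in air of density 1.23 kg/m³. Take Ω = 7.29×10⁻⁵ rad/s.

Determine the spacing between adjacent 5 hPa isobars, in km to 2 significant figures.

250 km

Coriolis parameter at 69°S:
f = 2Ω sin φ = 2 × 7.29×10⁻⁵ × sin 69° = 1.36×10⁻⁴ s⁻¹
Geostrophic balance rearranged: |∂P/∂n| = f ρ V_g
|∂P/∂n| = 1.36×10⁻⁴ × 1.23 × 12.0 = 2.01×10⁻³ Pa/m
Isobar spacing: Δn = ΔP/|∂P/∂n| = 500 Pa / 2.01×10⁻³ Pa/m = 248871 m ≈ 250 km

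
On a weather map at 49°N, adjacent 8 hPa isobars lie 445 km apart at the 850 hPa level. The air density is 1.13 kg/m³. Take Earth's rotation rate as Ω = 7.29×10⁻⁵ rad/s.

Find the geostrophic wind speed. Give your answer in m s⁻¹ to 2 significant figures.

Coriolis parameter at 49°N:
f = 2Ω sin φ = 2 × 7.29×10⁻⁵ × sin 49° = 1.10×10⁻⁴ s⁻¹
Pressure gradient: |∂P/∂n| = 800 Pa / 445000 m = 1.80×10⁻³ Pa/m
Geostrophic balance (pressure-gradient force = Coriolis force):
V_g = (1/(fρ)) |∂P/∂n| = 1.80×10⁻³ / (1.10×10⁻⁴ × 1.13) = 14.5 m/s

14 m s⁻¹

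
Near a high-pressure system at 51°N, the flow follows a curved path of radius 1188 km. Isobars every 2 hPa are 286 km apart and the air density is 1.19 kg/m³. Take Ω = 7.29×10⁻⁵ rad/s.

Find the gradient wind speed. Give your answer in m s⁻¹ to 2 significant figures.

5.4 m s⁻¹

Coriolis parameter at 51°N:
f = 2Ω sin φ = 2 × 7.29×10⁻⁵ × sin 51° = 1.13×10⁻⁴ s⁻¹
Pressure gradient: |∂P/∂n| = 200 Pa / 286000 m = 6.99×10⁻⁴ Pa/m
Geostrophic speed: V_g = |∂P/∂n|/(fρ) = 6.99×10⁻⁴/(1.13×10⁻⁴ × 1.19) = 5.19 m/s
Around a high, pressure-gradient force acts outward with centrifugal, so Coriolis balances both:
fV = (1/ρ)|∂P/∂n| + V²/R  →  V² − fR·V + fR·V_g = 0
With fR = 1.13×10⁻⁴ × 1188×10³ m = 135 m/s:
V = [fR − √((fR)² − 4 fR V_g)]/2 = [135 − √(135² − 4×135×5.19)]/2 = 5.4 m/s
Supergeostrophic (V > V_g = 5.19 m/s), as expected around a high.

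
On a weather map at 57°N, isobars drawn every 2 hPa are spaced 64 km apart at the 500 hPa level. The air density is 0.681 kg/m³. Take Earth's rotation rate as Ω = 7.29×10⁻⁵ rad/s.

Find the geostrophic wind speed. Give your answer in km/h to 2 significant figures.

140 km/h

Coriolis parameter at 57°N:
f = 2Ω sin φ = 2 × 7.29×10⁻⁵ × sin 57° = 1.22×10⁻⁴ s⁻¹
Pressure gradient: |∂P/∂n| = 200 Pa / 64000 m = 3.12×10⁻³ Pa/m
Geostrophic balance (pressure-gradient force = Coriolis force):
V_g = (1/(fρ)) |∂P/∂n| = 3.12×10⁻³ / (1.22×10⁻⁴ × 0.681) = 37.5 m/s
Converting: 37.5 m/s × 3.6 = 140 km/h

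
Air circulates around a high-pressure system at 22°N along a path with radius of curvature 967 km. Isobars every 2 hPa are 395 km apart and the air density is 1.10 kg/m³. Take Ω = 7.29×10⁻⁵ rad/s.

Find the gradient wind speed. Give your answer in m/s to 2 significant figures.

11 m/s

Coriolis parameter at 22°N:
f = 2Ω sin φ = 2 × 7.29×10⁻⁵ × sin 22° = 5.46×10⁻⁵ s⁻¹
Pressure gradient: |∂P/∂n| = 200 Pa / 395000 m = 5.06×10⁻⁴ Pa/m
Geostrophic speed: V_g = |∂P/∂n|/(fρ) = 5.06×10⁻⁴/(5.46×10⁻⁵ × 1.10) = 8.43 m/s
Around a high, pressure-gradient force acts outward with centrifugal, so Coriolis balances both:
fV = (1/ρ)|∂P/∂n| + V²/R  →  V² − fR·V + fR·V_g = 0
With fR = 5.46×10⁻⁵ × 967×10³ m = 52.8 m/s:
V = [fR − √((fR)² − 4 fR V_g)]/2 = [52.8 − √(52.8² − 4×52.8×8.43)]/2 = 10.5 m/s
Supergeostrophic (V > V_g = 8.43 m/s), as expected around a high.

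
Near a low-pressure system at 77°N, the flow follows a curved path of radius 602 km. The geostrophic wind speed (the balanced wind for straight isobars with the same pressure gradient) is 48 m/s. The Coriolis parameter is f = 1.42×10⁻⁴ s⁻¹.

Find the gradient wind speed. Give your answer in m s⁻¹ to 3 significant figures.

Around a low, centrifugal force acts outward with Coriolis, so pressure-gradient force balances both:
(1/ρ)|∂P/∂n| = fV + V²/R  →  V² + fR·V − fR·V_g = 0
With fR = 1.42×10⁻⁴ × 602×10³ m = 85.5 m/s:
V = [−fR + √((fR)² + 4 fR V_g)]/2 = [−85.5 + √(85.5² + 4×85.5×48)]/2 = 34.3 m/s
Subgeostrophic (V < V_g = 48 m/s), as expected around a low.

34.3 m s⁻¹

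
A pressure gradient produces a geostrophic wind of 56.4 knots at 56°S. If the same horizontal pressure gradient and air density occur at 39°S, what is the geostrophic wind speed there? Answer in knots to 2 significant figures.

With the same pressure gradient and density, V_g ∝ 1/f ∝ 1/sin φ.
V₂ = V₁ · sin φ₁ / sin φ₂ = 56.4 × sin 56° / sin 39°
V₂ = 56.4 × 0.8290/0.6293 = 74 knots

74 knots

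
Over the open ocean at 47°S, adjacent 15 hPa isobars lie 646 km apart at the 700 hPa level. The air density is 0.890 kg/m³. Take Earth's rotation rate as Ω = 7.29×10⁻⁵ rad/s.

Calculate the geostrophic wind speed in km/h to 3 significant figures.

Coriolis parameter at 47°S:
f = 2Ω sin φ = 2 × 7.29×10⁻⁵ × sin 47° = 1.07×10⁻⁴ s⁻¹
Pressure gradient: |∂P/∂n| = 1500 Pa / 646000 m = 2.32×10⁻³ Pa/m
Geostrophic balance (pressure-gradient force = Coriolis force):
V_g = (1/(fρ)) |∂P/∂n| = 2.32×10⁻³ / (1.07×10⁻⁴ × 0.890) = 24.5 m/s
Converting: 24.5 m/s × 3.6 = 88.1 km/h

88.1 km/h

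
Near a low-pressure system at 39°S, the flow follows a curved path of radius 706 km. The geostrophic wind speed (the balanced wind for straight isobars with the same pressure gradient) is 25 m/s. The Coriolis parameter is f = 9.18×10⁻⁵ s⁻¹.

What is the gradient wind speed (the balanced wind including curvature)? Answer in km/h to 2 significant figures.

Around a low, centrifugal force acts outward with Coriolis, so pressure-gradient force balances both:
(1/ρ)|∂P/∂n| = fV + V²/R  →  V² + fR·V − fR·V_g = 0
With fR = 9.18×10⁻⁵ × 706×10³ m = 64.8 m/s:
V = [−fR + √((fR)² + 4 fR V_g)]/2 = [−64.8 + √(64.8² + 4×64.8×25)]/2 = 19.3 m/s
Subgeostrophic (V < V_g = 25 m/s), as expected around a low.
Converting: 19.3 m/s × 3.6 = 69 km/h

69 km/h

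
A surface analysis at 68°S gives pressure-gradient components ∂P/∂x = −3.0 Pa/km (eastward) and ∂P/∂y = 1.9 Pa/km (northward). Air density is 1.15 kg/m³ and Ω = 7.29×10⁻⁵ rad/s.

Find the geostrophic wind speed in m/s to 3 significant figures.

Coriolis parameter at 68°S:
f = 2Ω sin φ = 2 × 7.29×10⁻⁵ × sin 68° = 1.35×10⁻⁴ s⁻¹
In the Southern Hemisphere f is negative: f = −1.35×10⁻⁴ s⁻¹.
Component geostrophic relations (x east, y north):
u_g = −(1/(fρ)) ∂P/∂y,  v_g = (1/(fρ)) ∂P/∂x
u_g = −(1.9×10⁻³)/(−1.35×10⁻⁴ × 1.15) = 12.2 m/s;  v_g = (−3.0×10⁻³)/(−1.35×10⁻⁴ × 1.15) = 19.3 m/s
|V_g| = √(u_g² + v_g²) = 22.8 m/s

22.8 m/s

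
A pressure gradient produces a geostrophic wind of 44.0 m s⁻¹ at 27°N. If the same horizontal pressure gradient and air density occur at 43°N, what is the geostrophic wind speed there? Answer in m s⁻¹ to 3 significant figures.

29.3 m s⁻¹

With the same pressure gradient and density, V_g ∝ 1/f ∝ 1/sin φ.
V₂ = V₁ · sin φ₁ / sin φ₂ = 44.0 × sin 27° / sin 43°
V₂ = 44.0 × 0.4540/0.6820 = 29.3 m s⁻¹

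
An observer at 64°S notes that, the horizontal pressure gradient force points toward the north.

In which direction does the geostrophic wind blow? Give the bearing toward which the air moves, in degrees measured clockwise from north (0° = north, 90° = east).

270°

The pressure-gradient force points toward the north (bearing 000°).
Geostrophic balance: in the Southern Hemisphere the Coriolis force deflects motion to the left, so the geostrophic wind blows 90° to the left of the pressure-gradient force (low pressure on the right).
Rotating 000° by 90° counterclockwise gives 270° — the wind blows toward the west.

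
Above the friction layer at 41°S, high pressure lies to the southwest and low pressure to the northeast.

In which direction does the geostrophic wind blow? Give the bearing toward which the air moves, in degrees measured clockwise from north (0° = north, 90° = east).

315°

The pressure-gradient force points toward the northeast (bearing 045°).
Geostrophic balance: in the Southern Hemisphere the Coriolis force deflects motion to the left, so the geostrophic wind blows 90° to the left of the pressure-gradient force (low pressure on the right).
Rotating 045° by 90° counterclockwise gives 315° — the wind blows toward the northwest.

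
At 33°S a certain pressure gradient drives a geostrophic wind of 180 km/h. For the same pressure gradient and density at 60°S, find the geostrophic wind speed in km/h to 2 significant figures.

With the same pressure gradient and density, V_g ∝ 1/f ∝ 1/sin φ.
V₂ = V₁ · sin φ₁ / sin φ₂ = 180 × sin 33° / sin 60°
V₂ = 180 × 0.5446/0.8660 = 110 km/h

110 km/h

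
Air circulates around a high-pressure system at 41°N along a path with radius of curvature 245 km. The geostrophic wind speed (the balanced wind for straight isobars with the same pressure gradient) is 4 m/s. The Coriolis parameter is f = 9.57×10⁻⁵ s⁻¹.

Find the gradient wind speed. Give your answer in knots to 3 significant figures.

Around a high, pressure-gradient force acts outward with centrifugal, so Coriolis balances both:
fV = (1/ρ)|∂P/∂n| + V²/R  →  V² − fR·V + fR·V_g = 0
With fR = 9.57×10⁻⁵ × 245×10³ m = 23.4 m/s:
V = [fR − √((fR)² − 4 fR V_g)]/2 = [23.4 − √(23.4² − 4×23.4×4)]/2 = 5.12 m/s
Supergeostrophic (V > V_g = 4 m/s), as expected around a high.
Converting: 5.12 m/s × 1.944 = 9.95 knots

9.95 knots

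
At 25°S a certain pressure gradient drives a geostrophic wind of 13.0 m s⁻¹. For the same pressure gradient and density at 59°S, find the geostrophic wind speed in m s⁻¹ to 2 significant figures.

With the same pressure gradient and density, V_g ∝ 1/f ∝ 1/sin φ.
V₂ = V₁ · sin φ₁ / sin φ₂ = 13.0 × sin 25° / sin 59°
V₂ = 13.0 × 0.4226/0.8572 = 6.4 m s⁻¹

6.4 m s⁻¹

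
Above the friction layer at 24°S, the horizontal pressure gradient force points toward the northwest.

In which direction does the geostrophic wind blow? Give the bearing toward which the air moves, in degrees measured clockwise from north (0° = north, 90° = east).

225°

The pressure-gradient force points toward the northwest (bearing 315°).
Geostrophic balance: in the Southern Hemisphere the Coriolis force deflects motion to the left, so the geostrophic wind blows 90° to the left of the pressure-gradient force (low pressure on the right).
Rotating 315° by 90° counterclockwise gives 225° — the wind blows toward the southwest.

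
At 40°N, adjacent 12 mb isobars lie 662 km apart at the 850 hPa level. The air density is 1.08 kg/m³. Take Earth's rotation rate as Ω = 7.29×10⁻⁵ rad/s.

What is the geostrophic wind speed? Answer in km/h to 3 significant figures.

64.5 km/h

Coriolis parameter at 40°N:
f = 2Ω sin φ = 2 × 7.29×10⁻⁵ × sin 40° = 9.37×10⁻⁵ s⁻¹
Pressure gradient: |∂P/∂n| = 1200 Pa / 662000 m = 1.81×10⁻³ Pa/m
Geostrophic balance (pressure-gradient force = Coriolis force):
V_g = (1/(fρ)) |∂P/∂n| = 1.81×10⁻³ / (9.37×10⁻⁵ × 1.08) = 17.9 m/s
Converting: 17.9 m/s × 3.6 = 64.5 km/h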